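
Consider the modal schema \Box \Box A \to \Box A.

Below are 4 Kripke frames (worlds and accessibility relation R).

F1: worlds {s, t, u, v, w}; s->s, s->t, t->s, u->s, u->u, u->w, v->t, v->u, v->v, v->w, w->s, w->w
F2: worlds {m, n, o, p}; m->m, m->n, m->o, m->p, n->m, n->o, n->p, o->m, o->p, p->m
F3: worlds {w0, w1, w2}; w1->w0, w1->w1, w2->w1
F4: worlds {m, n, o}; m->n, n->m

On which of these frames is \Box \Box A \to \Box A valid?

F1, F2, F3

The schema corresponds to density: \forall x \forall y (Rxy \to \exists z (Rxz \wedge Rzy)).
F1: satisfies the condition.
F2: satisfies the condition.
F3: satisfies the condition.
F4: fails — Rnm but no z with Rnz and Rzm.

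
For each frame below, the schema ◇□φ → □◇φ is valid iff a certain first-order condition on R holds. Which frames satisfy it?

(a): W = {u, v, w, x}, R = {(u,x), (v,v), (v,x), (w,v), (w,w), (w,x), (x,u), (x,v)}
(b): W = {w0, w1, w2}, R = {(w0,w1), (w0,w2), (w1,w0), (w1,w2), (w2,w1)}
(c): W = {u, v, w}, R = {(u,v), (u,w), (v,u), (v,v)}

(a)

Frame correspondent (Sahlqvist): ∀x ∀y ∀z (Rxy ∧ Rxz → ∃w (Ryw ∧ Rzw)) — i.e. convergence.
(a): holds.
(b): fails — Rw0w1 and Rw0w2 but w1 and w2 have no common successor.
(c): fails — Ruv and Ruw but v and w have no common successor.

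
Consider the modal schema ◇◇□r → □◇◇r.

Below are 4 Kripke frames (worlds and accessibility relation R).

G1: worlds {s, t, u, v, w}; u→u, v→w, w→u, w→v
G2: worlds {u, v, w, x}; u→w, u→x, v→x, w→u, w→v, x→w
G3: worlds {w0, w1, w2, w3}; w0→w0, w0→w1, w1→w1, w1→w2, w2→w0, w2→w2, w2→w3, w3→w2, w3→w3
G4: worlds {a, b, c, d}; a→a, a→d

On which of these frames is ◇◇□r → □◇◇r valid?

This is the axiom for a generalized confluence (Geach) condition; its first-order frame correspondent is ∀x ∀y ∀z ((xR²y ∧ xRz) → ∃w (yRw ∧ zR²w)).
G1: satisfies the condition.
G2: fails — uR²u, uRx but no t with uRt and xR²t.
G3: satisfies the condition.
G4: fails — aR²a, aRd but no w with aRw and dR²w.

G1, G3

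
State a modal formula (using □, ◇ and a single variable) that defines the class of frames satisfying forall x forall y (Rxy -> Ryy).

□(□s → s)

The condition is shift-reflexivity. The T□ schema □(□s → s) defines it.
Suppose □(□s→s) is valid. Take Rxy and set V(s)={w : Ryw}. Then at y, □s holds; since □(□s→s) at x, □s→s at y, so s at y, i.e. Ryy.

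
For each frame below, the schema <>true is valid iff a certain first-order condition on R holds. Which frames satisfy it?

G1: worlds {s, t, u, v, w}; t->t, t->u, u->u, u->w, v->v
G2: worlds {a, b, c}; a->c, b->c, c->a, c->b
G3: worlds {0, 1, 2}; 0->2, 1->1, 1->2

Frame correspondent (Sahlqvist): forall x exists y Rxy — i.e. seriality.
G1: fails — world s has no successor.
G2: satisfies the condition.
G3: fails — world 2 has no successor.

G2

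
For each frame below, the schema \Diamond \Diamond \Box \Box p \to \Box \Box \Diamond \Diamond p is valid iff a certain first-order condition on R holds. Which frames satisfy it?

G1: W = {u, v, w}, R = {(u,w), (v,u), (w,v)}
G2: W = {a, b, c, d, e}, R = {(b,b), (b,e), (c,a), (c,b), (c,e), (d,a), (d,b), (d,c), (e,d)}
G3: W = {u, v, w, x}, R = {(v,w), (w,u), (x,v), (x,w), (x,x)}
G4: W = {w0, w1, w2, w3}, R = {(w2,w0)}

Frame correspondent (Sahlqvist): \forall x \forall y \forall z ((x R^2 y \wedge x R^2 z) \to \exists w (y R^2 w \wedge z R^2 w)) — i.e. a generalized confluence (Geach) condition.
G1: holds.
G2: fails — dR²a, dR²a but no w with aR²w and aR²w.
G3: fails — vR²u, vR²u but no t with uR²t and uR²t.
G4: holds.

G1, G4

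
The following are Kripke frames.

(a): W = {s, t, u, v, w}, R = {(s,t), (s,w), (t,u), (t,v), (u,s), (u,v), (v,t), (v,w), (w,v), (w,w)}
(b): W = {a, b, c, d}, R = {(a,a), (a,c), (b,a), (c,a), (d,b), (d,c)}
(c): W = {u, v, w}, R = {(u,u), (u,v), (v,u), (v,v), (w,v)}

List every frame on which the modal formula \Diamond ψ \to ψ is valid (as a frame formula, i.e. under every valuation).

none

Frame correspondent (Sahlqvist): \forall x \forall y (xRy \to \exists w (y = w \wedge x = w)) — i.e. a generalized confluence (Geach) condition.
(a): fails — sRt but t ≠ s.
(b): fails — aRc but c ≠ a.
(c): fails — uRv but v ≠ u.
Valid on no frame.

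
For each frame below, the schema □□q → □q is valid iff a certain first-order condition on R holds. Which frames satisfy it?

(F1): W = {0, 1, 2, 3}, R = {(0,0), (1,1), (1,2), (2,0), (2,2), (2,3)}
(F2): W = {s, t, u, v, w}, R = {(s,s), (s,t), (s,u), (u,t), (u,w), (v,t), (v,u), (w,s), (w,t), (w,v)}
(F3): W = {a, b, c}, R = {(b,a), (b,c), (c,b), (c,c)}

(F1)

This is the axiom for density; its first-order frame correspondent is ∀x ∀y (Rxy → ∃z (Rxz ∧ Rzy)).
(F1): ✓.
(F2): fails — Ruw but no z with Ruz and Rzw.
(F3): fails — Rba but no z with Rbz and Rza.
Valid on: (F1).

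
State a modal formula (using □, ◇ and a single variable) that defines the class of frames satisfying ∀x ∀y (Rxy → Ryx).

A defining formula is p → □◇p (the B axiom).
Suppose p→□◇p is valid. Take Rxy and set V(p)={x}. Then p at x, so □◇p at x, so ◇p at y, so some z with Ryz has p; z=x, i.e. Ryx.

p → □◇p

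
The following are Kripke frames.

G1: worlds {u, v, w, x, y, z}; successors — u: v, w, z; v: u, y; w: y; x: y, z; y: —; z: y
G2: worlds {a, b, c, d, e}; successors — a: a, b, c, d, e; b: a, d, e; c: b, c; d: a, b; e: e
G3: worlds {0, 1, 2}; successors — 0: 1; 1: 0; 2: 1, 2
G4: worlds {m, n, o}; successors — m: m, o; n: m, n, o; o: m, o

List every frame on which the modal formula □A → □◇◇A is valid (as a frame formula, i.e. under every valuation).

The schema corresponds to a generalized confluence (Geach) condition: ∀x ∀z (xRz → ∃w (xRw ∧ zR²w)).
G1: fails — uRw but no t with uRt and wR²t.
G2: condition met.
G3: condition met.
G4: condition met.
Valid on: G2, G3, G4.

G2, G3, G4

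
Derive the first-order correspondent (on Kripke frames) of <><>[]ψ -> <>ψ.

forall x forall y (x R^2 y -> exists w (yRw & xRw))

This is a Sahlqvist (Geach-type) schema ◇^2□^1ψ → □^0◇^1ψ.
Minimal-valuation argument: fix x; take any y with xR^2y and any z with xR^0z. Set V(ψ) to the set of worlds R-reachable from y in exactly 1 step. Then □^1ψ holds at y, so the antecedent holds at x; validity forces ◇^1ψ at z, giving a w with zR^1w and yR^1w.
First-order correspondent: forall x forall y (x R^2 y -> exists w (yRw & xRw)).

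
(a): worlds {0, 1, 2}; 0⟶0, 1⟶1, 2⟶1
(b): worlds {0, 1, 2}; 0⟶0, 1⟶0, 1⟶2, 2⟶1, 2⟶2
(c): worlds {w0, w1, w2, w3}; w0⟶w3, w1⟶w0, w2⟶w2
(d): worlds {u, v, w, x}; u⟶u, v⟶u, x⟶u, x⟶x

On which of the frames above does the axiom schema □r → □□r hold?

This is the axiom for transitivity; its first-order frame correspondent is ∀x ∀y ∀z (Rxy ∧ Ryz → Rxz).
(a): ✓.
(b): fails — R12 and R21 but not R11.
(c): fails — Rw1w0 and Rw0w3 but not Rw1w3.
(d): ✓.

(a), (d)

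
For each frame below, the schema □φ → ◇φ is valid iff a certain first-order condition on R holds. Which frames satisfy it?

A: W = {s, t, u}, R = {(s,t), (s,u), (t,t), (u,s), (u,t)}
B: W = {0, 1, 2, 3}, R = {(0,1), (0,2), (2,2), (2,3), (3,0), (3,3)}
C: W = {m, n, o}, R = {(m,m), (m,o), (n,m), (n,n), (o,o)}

A, C

Frame correspondent (Sahlqvist): ∀x ∃y Rxy — i.e. seriality.
A: holds.
B: fails — world 1 has no successor.
C: holds.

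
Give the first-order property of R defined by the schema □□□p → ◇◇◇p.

This is a Sahlqvist (Geach-type) schema ◇^0□^3p → □^0◇^3p.
Minimal-valuation argument: fix x; take any y with xR^0y and any z with xR^0z. Set V(p) to the set of worlds R-reachable from y in exactly 3 steps. Then □^3p holds at y, so the antecedent holds at x; validity forces ◇^3p at z, giving a w with zR^3w and yR^3w.
First-order correspondent: ∀x ∃w (xR³w ∧ xR³w).

∀x ∃w (xR³w ∧ xR³w)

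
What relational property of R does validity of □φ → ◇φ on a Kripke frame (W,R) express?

Suppose □φ→◇φ is valid. At any x set V(φ)=W. Then □φ at x, so ◇φ at x, so x has a successor.

Seriality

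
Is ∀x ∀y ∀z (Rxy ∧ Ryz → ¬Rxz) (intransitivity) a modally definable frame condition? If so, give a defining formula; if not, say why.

No — not modally definable

If a class were modally definable it would be closed under surjective bounded morphisms (Goldblatt–Thomason).
The 5-cycle (worlds 0,1,2,3,4 with 0→1→2→3→4→0) is intransitive. Mapping every world to a single reflexive point • is a surjective bounded morphism; the reflexive point is not intransitive (R••∧R•• but R••).
So no modal formula (or set of formulas) defines exactly the intransitive frames.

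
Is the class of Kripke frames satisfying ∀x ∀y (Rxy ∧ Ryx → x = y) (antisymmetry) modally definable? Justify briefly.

No

If a class were modally definable it would be closed under surjective bounded morphisms (Goldblatt–Thomason).
The 4-cycle (worlds s,t,u,v with s→t→u→v→s) is antisymmetric. Sending even-indexed worlds to a and odd-indexed worlds to b is a surjective bounded morphism onto the two-world frame with a↔b, which is not antisymmetric.
So the class is not modally definable.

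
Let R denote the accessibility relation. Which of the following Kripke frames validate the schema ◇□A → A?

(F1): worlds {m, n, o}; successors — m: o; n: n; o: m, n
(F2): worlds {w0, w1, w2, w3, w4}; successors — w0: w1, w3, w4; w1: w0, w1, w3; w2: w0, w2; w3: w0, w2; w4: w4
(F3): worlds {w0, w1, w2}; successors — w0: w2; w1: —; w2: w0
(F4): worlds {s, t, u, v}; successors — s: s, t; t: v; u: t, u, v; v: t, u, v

(F3)

Frame correspondent (Sahlqvist): ∀x ∀y (Rxy → Ryx) — i.e. symmetry.
(F1): fails — Ron but not Rno.
(F2): fails — Rw0w4 but not Rw4w0.
(F3): condition met.
(F4): fails — Rut but not Rtu.
Valid on: (F3).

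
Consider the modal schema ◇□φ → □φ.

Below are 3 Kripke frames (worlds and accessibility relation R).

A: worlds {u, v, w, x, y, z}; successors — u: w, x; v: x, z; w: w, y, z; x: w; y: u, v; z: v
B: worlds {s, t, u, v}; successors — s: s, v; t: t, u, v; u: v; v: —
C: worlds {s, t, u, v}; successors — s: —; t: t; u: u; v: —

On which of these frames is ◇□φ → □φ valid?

Frame correspondent (Sahlqvist): ∀x ∀y ∀z (Rxy ∧ Rxz → Ryz) — i.e. the Euclidean property.
A: fails — Ruw and Rux but not Rwx.
B: fails — Rsv and Rsv but not Rvv.
C: holds.

C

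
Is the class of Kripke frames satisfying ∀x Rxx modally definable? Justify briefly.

The condition is reflexivity. A defining modal formula is □p → p.
Suppose □p→p is valid. At any x set V(p)={w : Rxw}. Then □p holds at x, so p holds at x, i.e. Rxx.

Yes, by □p → p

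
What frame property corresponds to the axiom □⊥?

emptiness of R: ∀x ∀y ¬Rxy

□⊥ is valid iff no world has any successor (otherwise □⊥ fails at any world with one).
The converse is a direct semantic check.
Frame condition: ∀x ∀y ¬Rxy.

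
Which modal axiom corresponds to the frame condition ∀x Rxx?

□ψ → ψ

A defining formula is □ψ → ψ (the T axiom).
Suppose □ψ→ψ is valid. At any x set V(ψ)={w : Rxw}. Then □ψ holds at x, so ψ holds at x, i.e. Rxx.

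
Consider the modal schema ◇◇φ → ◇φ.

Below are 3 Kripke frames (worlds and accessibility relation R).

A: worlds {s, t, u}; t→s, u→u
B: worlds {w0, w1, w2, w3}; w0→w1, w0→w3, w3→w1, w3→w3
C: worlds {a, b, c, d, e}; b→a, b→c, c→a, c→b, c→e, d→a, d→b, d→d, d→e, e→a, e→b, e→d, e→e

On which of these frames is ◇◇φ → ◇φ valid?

A, B

The schema corresponds to transitivity: ∀x ∀y ∀z (Rxy ∧ Ryz → Rxz).
A: condition met.
B: condition met.
C: fails — Rbc and Rcb but not Rbb.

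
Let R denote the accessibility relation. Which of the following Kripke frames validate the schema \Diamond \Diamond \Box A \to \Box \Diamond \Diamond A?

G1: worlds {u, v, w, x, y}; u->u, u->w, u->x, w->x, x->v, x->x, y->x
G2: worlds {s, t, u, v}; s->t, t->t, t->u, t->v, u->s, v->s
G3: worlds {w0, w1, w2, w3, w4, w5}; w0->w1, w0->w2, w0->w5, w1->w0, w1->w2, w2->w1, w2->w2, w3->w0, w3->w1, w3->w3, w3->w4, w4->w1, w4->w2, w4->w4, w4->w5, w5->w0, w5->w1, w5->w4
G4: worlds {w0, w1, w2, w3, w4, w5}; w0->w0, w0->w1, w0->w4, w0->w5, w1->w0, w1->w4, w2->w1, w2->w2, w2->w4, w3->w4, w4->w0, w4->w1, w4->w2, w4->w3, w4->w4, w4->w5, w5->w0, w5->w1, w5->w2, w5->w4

G3, G4

The schema corresponds to a generalized confluence (Geach) condition: \forall x \forall y \forall z ((x R^2 y \wedge xRz) \to \exists w (yRw \wedge z R^2 w)).
G1: fails — uR²v, uRu but no t with vRt and uR²t.
G2: fails — tR²u, tRu but no w with uRw and uR²w.
G3: ✓.
G4: ✓.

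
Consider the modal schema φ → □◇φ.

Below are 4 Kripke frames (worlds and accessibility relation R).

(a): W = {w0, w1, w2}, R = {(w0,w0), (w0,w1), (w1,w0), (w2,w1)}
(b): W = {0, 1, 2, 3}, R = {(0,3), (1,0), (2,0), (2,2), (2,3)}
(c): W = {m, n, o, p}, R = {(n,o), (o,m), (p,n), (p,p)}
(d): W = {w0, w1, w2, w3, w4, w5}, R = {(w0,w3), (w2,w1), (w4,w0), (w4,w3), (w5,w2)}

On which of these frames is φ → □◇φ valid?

none

Frame correspondent (Sahlqvist): ∀x ∀y (Rxy → Ryx) — i.e. symmetry.
(a): fails — Rw2w1 but not Rw1w2.
(b): fails — R10 but not R01.
(c): fails — Rno but not Ron.
(d): fails — Rw5w2 but not Rw2w5.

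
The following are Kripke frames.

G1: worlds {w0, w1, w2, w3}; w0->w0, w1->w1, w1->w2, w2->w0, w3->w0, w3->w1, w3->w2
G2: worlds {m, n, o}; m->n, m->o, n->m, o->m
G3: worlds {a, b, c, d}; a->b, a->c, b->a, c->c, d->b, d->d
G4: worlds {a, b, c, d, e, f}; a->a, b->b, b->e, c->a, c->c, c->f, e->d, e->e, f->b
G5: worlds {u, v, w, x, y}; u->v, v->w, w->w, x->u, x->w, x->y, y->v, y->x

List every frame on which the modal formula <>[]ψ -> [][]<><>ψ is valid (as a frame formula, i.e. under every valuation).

The schema corresponds to a generalized confluence (Geach) condition: forall x forall y forall z ((xRy & x R^2 z) -> exists w (yRw & z R^2 w)).
G1: fails — w1Rw1, w1R²w0 but no w with w1Rw and w0R²w.
G2: condition met.
G3: fails — aRb, aR²c but no w with bRw and cR²w.
G4: fails — bRb, bR²d but no w with bRw and dR²w.
G5: fails — xRu, xR²v but no t with uRt and vR²t.

G2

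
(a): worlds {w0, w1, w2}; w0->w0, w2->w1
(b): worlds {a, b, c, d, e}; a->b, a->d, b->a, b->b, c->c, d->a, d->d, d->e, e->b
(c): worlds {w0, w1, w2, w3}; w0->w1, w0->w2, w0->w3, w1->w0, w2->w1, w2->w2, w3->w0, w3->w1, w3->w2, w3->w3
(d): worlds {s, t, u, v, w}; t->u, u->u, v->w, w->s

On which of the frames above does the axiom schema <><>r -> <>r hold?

(a)

This is the axiom for transitivity; its first-order frame correspondent is forall x forall y forall z (Rxy & Ryz -> Rxz).
(a): satisfies the condition.
(b): fails — Reb and Rba but not Rea.
(c): fails — Rw1w0 and Rw0w1 but not Rw1w1.
(d): fails — Rvw and Rws but not Rvs.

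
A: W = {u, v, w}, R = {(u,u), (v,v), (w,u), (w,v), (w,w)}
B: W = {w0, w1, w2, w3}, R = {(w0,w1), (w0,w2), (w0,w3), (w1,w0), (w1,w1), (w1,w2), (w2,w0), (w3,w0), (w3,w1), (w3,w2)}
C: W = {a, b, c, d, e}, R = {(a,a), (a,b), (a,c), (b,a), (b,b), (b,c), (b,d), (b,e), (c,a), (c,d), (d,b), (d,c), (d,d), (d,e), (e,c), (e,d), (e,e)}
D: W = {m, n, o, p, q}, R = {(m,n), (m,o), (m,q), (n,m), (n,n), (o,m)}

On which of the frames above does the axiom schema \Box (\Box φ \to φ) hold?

A

The schema corresponds to shift-reflexivity: \forall x \forall y (Rxy \to Ryy).
A: condition met.
B: fails — Rw1w0 but not Rw0w0.
C: fails — Rbc but not Rcc.
D: fails — Rom but not Rmm.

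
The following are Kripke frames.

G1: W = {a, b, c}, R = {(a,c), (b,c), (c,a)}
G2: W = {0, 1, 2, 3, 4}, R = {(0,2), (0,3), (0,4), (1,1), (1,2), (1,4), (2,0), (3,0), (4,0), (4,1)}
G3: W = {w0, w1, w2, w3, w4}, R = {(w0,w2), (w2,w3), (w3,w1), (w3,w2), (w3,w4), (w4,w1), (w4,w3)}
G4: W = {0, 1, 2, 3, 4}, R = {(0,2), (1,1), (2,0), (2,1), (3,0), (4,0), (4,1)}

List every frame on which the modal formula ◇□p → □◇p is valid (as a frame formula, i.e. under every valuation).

Frame correspondent (Sahlqvist): ∀x ∀y ∀z (Rxy ∧ Rxz → ∃w (Ryw ∧ Rzw)) — i.e. convergence.
G1: holds.
G2: fails — R12 and R11 but 2 and 1 have no common successor.
G3: fails — Rw3w1 and Rw3w1 but w1 and w1 have no common successor.
G4: fails — R20 and R21 but 0 and 1 have no common successor.
Valid on: G1.

G1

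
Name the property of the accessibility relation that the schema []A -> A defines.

Reflexivity

Suppose □A→A is valid. At any x set V(A)={w : Rxw}. Then □A holds at x, so A holds at x, i.e. Rxx.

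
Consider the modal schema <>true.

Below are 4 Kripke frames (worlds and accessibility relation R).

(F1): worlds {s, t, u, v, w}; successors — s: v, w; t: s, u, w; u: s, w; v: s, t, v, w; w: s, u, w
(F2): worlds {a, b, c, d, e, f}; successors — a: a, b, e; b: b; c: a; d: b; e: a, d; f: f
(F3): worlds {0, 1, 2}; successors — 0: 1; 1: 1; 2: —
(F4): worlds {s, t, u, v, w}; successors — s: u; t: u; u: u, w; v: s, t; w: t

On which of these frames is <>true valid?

This is the axiom for seriality; its first-order frame correspondent is forall x exists y Rxy.
(F1): condition met.
(F2): condition met.
(F3): fails — world 2 has no successor.
(F4): condition met.

(F1), (F2), (F4)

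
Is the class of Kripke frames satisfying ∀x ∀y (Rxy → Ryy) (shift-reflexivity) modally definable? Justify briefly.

Definable; □(□p → p) defines it

This is a Sahlqvist condition; the T□ axiom □(□p → p) defines it.
Suppose □(□p→p) is valid. Take Rxy and set V(p)={w : Ryw}. Then at y, □p holds; since □(□p→p) at x, □p→p at y, so p at y, i.e. Ryy.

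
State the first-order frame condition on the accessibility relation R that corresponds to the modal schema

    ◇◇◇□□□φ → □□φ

This is a Sahlqvist (Geach-type) schema ◇^3□^3φ → □^2◇^0φ.
Minimal-valuation argument: fix x; take any y with xR^3y and any z with xR^2z. Set V(φ) to the set of worlds R-reachable from y in exactly 3 steps. Then □^3φ holds at y, so the antecedent holds at x; validity forces ◇^0φ at z, giving a w with zR^0w and yR^3w.
First-order correspondent: ∀x ∀y ∀z ((xR³y ∧ xR²z) → ∃w (yR³w ∧ z = w)).

∀x ∀y ∀z ((xR³y ∧ xR²z) → ∃w (yR³w ∧ z = w))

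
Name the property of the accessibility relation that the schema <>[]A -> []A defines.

This is frame-equivalent to ◇A → □◇A (substitute ¬A for A and contrapose).
Suppose ◇A→□◇A is valid. Take Rxy, Rxz and set V(A)={y}. Then ◇A at x, so □◇A at x, so ◇A at z, so some w with Rzw has A; w=y, i.e. Rzy. By symmetry of the argument, Ryz.
The converse is a direct semantic check.
So the correspondent is the Euclidean property.

the Euclidean property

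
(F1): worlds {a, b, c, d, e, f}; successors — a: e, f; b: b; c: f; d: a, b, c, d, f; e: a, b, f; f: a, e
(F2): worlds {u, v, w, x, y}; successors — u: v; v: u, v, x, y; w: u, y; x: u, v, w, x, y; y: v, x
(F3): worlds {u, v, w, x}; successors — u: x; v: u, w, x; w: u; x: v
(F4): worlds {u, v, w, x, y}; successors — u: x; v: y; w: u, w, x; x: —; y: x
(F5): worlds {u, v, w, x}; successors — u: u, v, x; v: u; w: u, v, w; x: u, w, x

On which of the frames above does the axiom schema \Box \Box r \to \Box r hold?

Frame correspondent (Sahlqvist): \forall x \forall y (Rxy \to \exists z (Rxz \wedge Rzy)) — i.e. density.
(F1): fails — Rcf but no z with Rcz and Rzf.
(F2): fails — Rwu but no z with Rwz and Rzu.
(F3): fails — Rwu but no z with Rwz and Rzu.
(F4): fails — Ryx but no z with Ryz and Rzx.
(F5): satisfies the condition.

(F5)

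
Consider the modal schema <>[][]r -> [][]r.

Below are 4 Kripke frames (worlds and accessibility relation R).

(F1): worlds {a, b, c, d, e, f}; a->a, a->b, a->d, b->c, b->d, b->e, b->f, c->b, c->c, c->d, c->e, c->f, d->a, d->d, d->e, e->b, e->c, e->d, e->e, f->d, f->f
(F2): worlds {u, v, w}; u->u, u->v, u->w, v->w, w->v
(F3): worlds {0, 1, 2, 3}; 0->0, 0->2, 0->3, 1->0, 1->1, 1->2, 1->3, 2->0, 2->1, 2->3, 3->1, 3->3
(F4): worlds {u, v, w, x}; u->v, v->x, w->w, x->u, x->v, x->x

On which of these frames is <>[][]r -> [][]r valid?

(F3)

This is the axiom for a generalized confluence (Geach) condition; its first-order frame correspondent is forall x forall y forall z ((xRy & x R^2 z) -> exists w (y R^2 w & z = w)).
(F1): fails — aRd, aR²f but no w with dR²w and f=w.
(F2): fails — uRv, uR²u but no t with vR²t and u=t.
(F3): ✓.
(F4): fails — xRu, xR²u but no t with uR²t and u=t.
Valid on: (F3).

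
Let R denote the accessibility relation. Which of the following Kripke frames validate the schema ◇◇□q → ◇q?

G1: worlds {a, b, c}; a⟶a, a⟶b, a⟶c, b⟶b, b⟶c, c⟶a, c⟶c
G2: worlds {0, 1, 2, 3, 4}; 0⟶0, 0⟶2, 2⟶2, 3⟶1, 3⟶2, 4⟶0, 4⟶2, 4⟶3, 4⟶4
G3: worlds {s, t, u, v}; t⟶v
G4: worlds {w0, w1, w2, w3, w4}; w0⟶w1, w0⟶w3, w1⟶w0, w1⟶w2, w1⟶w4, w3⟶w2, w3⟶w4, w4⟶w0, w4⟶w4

G1, G3

This is the axiom for a generalized confluence (Geach) condition; its first-order frame correspondent is ∀x ∀y (xR²y → ∃w (yRw ∧ xRw)).
G1: satisfies the condition.
G2: fails — 4R²1 but no w with 1Rw and 4Rw.
G3: satisfies the condition.
G4: fails — w0R²w2 but no w with w2Rw and w0Rw.
Valid on: G1, G3.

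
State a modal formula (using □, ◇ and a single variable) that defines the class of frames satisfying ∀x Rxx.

□p → p

A defining formula is □p → p (the T axiom).
Suppose □p→p is valid. At any x set V(p)={w : Rxw}. Then □p holds at x, so p holds at x, i.e. Rxx.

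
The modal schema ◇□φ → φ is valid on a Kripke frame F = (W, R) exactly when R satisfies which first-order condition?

Replacing φ by ¬φ and contraposing gives the equivalent schema φ → □◇φ.
Suppose φ→□◇φ is valid. Take Rxy and set V(φ)={x}. Then φ at x, so □◇φ at x, so ◇φ at y, so some z with Ryz has φ; z=x, i.e. Ryx.

symmetry: ∀x ∀y (Rxy → Ryx)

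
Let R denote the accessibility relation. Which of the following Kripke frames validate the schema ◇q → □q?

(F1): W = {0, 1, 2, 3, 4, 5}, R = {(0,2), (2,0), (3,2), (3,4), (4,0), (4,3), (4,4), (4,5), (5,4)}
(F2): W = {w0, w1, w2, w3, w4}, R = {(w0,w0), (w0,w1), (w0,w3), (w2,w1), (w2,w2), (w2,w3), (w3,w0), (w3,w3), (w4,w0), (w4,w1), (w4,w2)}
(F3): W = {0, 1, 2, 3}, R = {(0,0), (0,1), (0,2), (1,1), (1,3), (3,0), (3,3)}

The schema corresponds to partial functionality: ∀x ∀y ∀z (Rxy ∧ Rxz → y = z).
(F1): fails — 3 sees both 2 and 4.
(F2): fails — w0 sees both w0 and w1.
(F3): fails — 0 sees both 0 and 1.

none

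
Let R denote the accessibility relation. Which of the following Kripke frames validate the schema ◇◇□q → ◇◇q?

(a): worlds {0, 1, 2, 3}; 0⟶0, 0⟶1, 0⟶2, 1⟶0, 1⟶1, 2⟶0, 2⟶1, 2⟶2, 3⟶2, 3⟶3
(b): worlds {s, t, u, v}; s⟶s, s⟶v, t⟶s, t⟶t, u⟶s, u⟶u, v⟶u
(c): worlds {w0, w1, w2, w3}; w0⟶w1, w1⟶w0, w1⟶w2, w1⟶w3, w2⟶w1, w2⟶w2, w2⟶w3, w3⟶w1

(a)

This is the axiom for a generalized confluence (Geach) condition; its first-order frame correspondent is ∀x ∀y (xR²y → ∃w (yRw ∧ xR²w)).
(a): satisfies the condition.
(b): fails — tR²v but no w with vRw and tR²w.
(c): fails — w0R²w0 but no w with w0Rw and w0R²w.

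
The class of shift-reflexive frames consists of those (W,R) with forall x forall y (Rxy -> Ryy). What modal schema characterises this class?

□(□q → q)

The condition is shift-reflexivity. The T□ schema □(□q → q) defines it.
Suppose □(□q→q) is valid. Take Rxy and set V(q)={w : Ryw}. Then at y, □q holds; since □(□q→q) at x, □q→q at y, so q at y, i.e. Ryy.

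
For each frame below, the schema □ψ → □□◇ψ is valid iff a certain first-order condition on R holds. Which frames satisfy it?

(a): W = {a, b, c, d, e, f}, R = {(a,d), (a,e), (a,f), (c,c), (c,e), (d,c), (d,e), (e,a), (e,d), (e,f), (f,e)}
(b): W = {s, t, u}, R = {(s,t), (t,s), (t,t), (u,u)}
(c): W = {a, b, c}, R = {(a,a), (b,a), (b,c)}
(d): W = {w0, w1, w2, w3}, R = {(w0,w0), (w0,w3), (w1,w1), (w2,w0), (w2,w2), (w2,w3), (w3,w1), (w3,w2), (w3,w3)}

The schema corresponds to a generalized confluence (Geach) condition: ∀x ∀z (xR²z → ∃w (xRw ∧ zRw)).
(a): fails — cR²e but no w with cRw and eRw.
(b): satisfies the condition.
(c): satisfies the condition.
(d): fails — w0R²w1 but no w with w0Rw and w1Rw.
Valid on: (b), (c).

(b), (c)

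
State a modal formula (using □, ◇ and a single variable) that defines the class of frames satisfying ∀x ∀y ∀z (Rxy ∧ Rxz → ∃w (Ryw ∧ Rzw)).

◇□ψ → □◇ψ

A defining formula is ◇□ψ → □◇ψ (the .2 axiom).
Suppose ◇□ψ→□◇ψ is valid. Take Rxy, Rxz and set V(ψ)={w : Ryw}. Then □ψ at y so ◇□ψ at x, so □◇ψ at x, so ◇ψ at z, giving w with Rzw and Ryw.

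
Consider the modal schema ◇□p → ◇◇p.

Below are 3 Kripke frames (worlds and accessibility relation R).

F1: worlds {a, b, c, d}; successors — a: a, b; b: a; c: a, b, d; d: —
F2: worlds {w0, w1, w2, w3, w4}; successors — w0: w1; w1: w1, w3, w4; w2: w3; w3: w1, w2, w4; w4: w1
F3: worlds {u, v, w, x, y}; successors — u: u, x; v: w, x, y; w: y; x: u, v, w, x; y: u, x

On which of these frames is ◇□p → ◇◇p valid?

F2, F3

The schema corresponds to a generalized confluence (Geach) condition: ∀x ∀y (xRy → ∃w (yRw ∧ xR²w)).
F1: fails — cRd but no w with dRw and cR²w.
F2: satisfies the condition.
F3: satisfies the condition.
Valid on: F2, F3.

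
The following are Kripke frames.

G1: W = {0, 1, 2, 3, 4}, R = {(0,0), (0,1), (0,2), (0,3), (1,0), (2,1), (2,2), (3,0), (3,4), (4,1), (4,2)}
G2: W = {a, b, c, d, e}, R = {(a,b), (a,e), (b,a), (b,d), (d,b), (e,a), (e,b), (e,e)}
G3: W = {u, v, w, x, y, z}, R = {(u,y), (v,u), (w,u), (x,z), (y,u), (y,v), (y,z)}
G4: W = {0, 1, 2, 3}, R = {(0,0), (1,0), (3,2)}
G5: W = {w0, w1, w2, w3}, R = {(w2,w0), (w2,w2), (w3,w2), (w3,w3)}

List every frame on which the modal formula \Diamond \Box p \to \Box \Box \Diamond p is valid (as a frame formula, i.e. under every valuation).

G4

This is the axiom for a generalized confluence (Geach) condition; its first-order frame correspondent is \forall x \forall y \forall z ((xRy \wedge x R^2 z) \to \exists w (yRw \wedge zRw)).
G1: fails — 0R1, 0R²2 but no w with 1Rw and 2Rw.
G2: fails — aRb, aR²a but no w with bRw and aRw.
G3: fails — uRy, uR²u but no t with yRt and uRt.
G4: ✓.
G5: fails — w2Rw0, w2R²w0 but no w with w0Rw and w0Rw.
Valid on: G4.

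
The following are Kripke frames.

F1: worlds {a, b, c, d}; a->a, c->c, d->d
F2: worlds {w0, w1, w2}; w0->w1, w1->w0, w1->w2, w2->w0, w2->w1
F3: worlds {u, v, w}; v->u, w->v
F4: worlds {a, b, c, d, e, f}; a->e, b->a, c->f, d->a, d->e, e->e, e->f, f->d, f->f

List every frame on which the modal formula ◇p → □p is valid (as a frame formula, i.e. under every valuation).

F1, F3

The schema corresponds to partial functionality: ∀x ∀y ∀z (Rxy ∧ Rxz → y = z).
F1: satisfies the condition.
F2: fails — w1 sees both w0 and w2.
F3: satisfies the condition.
F4: fails — d sees both a and e.
Valid on: F1, F3.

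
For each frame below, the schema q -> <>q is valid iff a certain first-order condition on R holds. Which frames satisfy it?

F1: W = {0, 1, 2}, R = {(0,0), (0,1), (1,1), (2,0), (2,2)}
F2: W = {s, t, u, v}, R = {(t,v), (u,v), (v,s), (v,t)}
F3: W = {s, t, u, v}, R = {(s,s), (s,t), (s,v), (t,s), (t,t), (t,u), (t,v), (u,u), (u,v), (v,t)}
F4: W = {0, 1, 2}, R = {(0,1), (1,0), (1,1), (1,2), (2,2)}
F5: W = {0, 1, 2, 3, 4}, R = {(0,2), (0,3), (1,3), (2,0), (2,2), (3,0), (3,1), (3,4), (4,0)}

Frame correspondent (Sahlqvist): forall x Rxx — i.e. reflexivity.
F1: satisfies the condition.
F2: fails — world s does not see itself.
F3: fails — world v does not see itself.
F4: fails — world 0 does not see itself.
F5: fails — world 0 does not see itself.
Valid on: F1.

F1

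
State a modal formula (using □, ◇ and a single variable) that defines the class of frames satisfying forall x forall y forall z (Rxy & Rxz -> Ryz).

This is the Euclidean property; the standard corresponding axiom is 5: ◇r → □◇r.

◇r → □◇r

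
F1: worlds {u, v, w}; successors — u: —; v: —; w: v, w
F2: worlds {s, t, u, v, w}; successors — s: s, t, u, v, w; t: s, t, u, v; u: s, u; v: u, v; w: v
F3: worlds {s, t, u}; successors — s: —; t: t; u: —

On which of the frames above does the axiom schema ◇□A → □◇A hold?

F3

This is the axiom for convergence; its first-order frame correspondent is ∀x ∀y ∀z (Rxy ∧ Rxz → ∃w (Ryw ∧ Rzw)).
F1: fails — Rww and Rwv but w and v have no common successor.
F2: fails — Rsw and Rsu but w and u have no common successor.
F3: holds.
Valid on: F3.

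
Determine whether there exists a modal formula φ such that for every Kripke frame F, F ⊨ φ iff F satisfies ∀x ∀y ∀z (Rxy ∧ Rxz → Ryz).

Yes: it is the Euclidean property, defined by the 5 schema ◇q → □◇q.
Suppose ◇q→□◇q is valid. Take Rxy, Rxz and set V(q)={y}. Then ◇q at x, so □◇q at x, so ◇q at z, so some w with Rzw has q; w=y, i.e. Rzy. By symmetry of the argument, Ryz.

Yes, by ◇q → □◇q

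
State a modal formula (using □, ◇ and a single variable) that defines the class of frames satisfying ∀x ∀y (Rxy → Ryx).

ψ → □◇ψ

A defining formula is ψ → □◇ψ (the B axiom).
Suppose ψ→□◇ψ is valid. Take Rxy and set V(ψ)={x}. Then ψ at x, so □◇ψ at x, so ◇ψ at y, so some z with Ryz has ψ; z=x, i.e. Ryx.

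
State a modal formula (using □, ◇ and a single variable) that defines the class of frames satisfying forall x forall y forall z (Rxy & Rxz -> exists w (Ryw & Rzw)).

The condition is convergence. The .2 schema ◇□q → □◇q defines it.
Suppose ◇□q→□◇q is valid. Take Rxy, Rxz and set V(q)={w : Ryw}. Then □q at y so ◇□q at x, so □◇q at x, so ◇q at z, giving w with Rzw and Ryw.

◇□q → □◇q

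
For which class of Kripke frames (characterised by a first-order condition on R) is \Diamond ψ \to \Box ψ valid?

Suppose ◇ψ→□ψ is valid. Take Rxy, Rxz and set V(ψ)={y}. Then ◇ψ at x, so □ψ at x, so ψ at z, i.e. z=y.
Conversely, on a frame with partial functionality the schema holds at every world under every valuation.
Frame condition: \forall x \forall y \forall z (Rxy \wedge Rxz \to y = z).

partial functionality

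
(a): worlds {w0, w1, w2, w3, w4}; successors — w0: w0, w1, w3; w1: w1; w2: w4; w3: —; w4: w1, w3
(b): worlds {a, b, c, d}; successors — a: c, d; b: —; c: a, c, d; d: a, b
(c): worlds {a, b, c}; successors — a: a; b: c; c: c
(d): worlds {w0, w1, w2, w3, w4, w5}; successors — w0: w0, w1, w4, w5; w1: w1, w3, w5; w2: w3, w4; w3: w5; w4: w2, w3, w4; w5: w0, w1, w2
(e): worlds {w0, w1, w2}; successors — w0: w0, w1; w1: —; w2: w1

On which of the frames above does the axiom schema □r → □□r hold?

(c), (e)

The schema corresponds to transitivity: ∀x ∀y ∀z (Rxy ∧ Ryz → Rxz).
(a): fails — Rw2w4 and Rw4w1 but not Rw2w1.
(b): fails — Rcd and Rdb but not Rcb.
(c): ✓.
(d): fails — Rw1w5 and Rw5w2 but not Rw1w2.
(e): ✓.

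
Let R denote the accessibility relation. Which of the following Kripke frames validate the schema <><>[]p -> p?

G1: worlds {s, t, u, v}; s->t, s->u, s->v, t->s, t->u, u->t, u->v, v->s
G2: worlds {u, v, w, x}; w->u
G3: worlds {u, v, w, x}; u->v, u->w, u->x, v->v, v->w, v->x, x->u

G2

Frame correspondent (Sahlqvist): forall x forall y (x R^2 y -> exists w (yRw & x = w)) — i.e. a generalized confluence (Geach) condition.
G1: fails — sR²s but no w with sRw and s=w.
G2: satisfies the condition.
G3: fails — uR²u but no t with uRt and u=t.
Valid on: G2.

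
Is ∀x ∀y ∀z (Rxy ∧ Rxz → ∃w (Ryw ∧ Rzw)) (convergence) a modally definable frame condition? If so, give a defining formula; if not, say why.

Yes, by ◇□q → □◇q

This is a Sahlqvist condition; the .2 axiom ◇□q → □◇q defines it.
Suppose ◇□q→□◇q is valid. Take Rxy, Rxz and set V(q)={w : Ryw}. Then □q at y so ◇□q at x, so □◇q at x, so ◇q at z, giving w with Rzw and Ryw.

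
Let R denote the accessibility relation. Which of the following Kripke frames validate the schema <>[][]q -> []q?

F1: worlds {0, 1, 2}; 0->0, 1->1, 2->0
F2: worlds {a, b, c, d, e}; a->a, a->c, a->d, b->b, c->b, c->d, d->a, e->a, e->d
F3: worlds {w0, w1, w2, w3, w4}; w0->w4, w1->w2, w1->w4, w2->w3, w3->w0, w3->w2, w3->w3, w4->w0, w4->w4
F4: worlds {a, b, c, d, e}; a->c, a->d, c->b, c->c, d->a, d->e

F1

Frame correspondent (Sahlqvist): forall x forall y forall z ((xRy & xRz) -> exists w (y R^2 w & z = w)) — i.e. a generalized confluence (Geach) condition.
F1: satisfies the condition.
F2: fails — aRc, aRc but no w with cR²w and c=w.
F3: fails — w1Rw2, w1Rw4 but no w with w2R²w and w4=w.
F4: fails — aRc, aRd but no w with cR²w and d=w.
Valid on: F1.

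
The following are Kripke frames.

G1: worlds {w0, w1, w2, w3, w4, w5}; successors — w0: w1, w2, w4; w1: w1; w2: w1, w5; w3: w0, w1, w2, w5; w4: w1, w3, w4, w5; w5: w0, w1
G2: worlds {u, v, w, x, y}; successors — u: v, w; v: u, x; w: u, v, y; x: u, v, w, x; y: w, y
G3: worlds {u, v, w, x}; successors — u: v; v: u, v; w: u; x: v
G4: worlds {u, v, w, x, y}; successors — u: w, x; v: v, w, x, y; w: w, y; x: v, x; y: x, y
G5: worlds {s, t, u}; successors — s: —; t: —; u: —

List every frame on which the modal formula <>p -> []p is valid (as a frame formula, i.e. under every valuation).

The schema corresponds to partial functionality: forall x forall y forall z (Rxy & Rxz -> y = z).
G1: fails — w0 sees both w1 and w2.
G2: fails — u sees both v and w.
G3: fails — v sees both u and v.
G4: fails — u sees both w and x.
G5: satisfies the condition.

G5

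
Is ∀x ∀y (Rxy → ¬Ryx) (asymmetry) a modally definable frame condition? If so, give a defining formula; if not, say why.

Not definable by any modal formula

If a class were modally definable it would be closed under surjective bounded morphisms (Goldblatt–Thomason).
The 3-cycle (worlds s,t,u with s→t→u→s) is asymmetric. Mapping every world to a single reflexive point • is a surjective bounded morphism, and the reflexive point is not asymmetric (R•• but asymmetry requires ¬R••).
So the class is not modally definable.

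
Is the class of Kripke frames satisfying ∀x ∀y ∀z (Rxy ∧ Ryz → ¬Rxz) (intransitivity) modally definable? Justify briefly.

No — not modally definable

If a class were modally definable it would be closed under surjective bounded morphisms (Goldblatt–Thomason).
The 7-cycle (worlds w0,w1,w2,w3,w4,w5,w6 with w0→w1→w2→w3→w4→w5→w6→w0) is intransitive. Mapping every world to a single reflexive point • is a surjective bounded morphism; the reflexive point is not intransitive (R••∧R•• but R••).
So the class is not modally definable.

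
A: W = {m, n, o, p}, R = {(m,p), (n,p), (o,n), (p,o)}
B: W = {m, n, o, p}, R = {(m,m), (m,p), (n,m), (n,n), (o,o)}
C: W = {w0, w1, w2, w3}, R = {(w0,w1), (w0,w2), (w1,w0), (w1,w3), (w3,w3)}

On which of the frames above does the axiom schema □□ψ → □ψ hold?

The schema corresponds to density: ∀x ∀y (Rxy → ∃z (Rxz ∧ Rzy)).
A: fails — Ron but no z with Roz and Rzn.
B: ✓.
C: fails — Rw1w0 but no z with Rw1z and Rzw0.
Valid on: B.

B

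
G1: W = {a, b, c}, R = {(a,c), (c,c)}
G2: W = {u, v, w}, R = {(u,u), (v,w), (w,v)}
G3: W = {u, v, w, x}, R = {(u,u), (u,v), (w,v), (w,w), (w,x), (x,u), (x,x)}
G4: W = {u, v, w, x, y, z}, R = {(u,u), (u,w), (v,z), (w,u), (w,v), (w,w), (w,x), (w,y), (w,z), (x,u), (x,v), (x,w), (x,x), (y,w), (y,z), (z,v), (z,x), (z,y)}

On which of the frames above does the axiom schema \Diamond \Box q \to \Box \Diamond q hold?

Frame correspondent (Sahlqvist): \forall x \forall y \forall z (Rxy \wedge Rxz \to \exists w (Ryw \wedge Rzw)) — i.e. convergence.
G1: condition met.
G2: condition met.
G3: fails — Ruv and Ruv but v and v have no common successor.
G4: fails — Rwu and Rwv but u and v have no common successor.

G1, G2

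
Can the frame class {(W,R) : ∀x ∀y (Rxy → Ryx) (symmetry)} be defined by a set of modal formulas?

Yes — defined by q → □◇q

The condition is symmetry. A defining modal formula is q → □◇q.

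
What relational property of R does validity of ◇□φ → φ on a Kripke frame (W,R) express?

This schema is equivalent to the B axiom φ → □◇φ.
Its frame correspondent is symmetry — ∀x ∀y (Rxy → Ryx).

symmetry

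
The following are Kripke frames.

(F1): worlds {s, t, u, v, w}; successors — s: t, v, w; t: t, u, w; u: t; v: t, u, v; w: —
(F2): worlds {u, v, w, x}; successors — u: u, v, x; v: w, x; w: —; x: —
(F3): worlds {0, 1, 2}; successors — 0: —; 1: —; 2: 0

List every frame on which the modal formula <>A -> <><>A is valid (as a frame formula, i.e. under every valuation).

The schema corresponds to a generalized confluence (Geach) condition: forall x forall y (xRy -> exists w (y = w & x R^2 w)).
(F1): condition met.
(F2): fails — vRw but no t with w=t and vR²t.
(F3): fails — 2R0 but no w with 0=w and 2R²w.
Valid on: (F1).

(F1)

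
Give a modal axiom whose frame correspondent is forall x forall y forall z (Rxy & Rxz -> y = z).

The condition is partial functionality. The CD schema ◇ψ → □ψ defines it.
Suppose ◇ψ→□ψ is valid. Take Rxy, Rxz and set V(ψ)={y}. Then ◇ψ at x, so □ψ at x, so ψ at z, i.e. z=y.

◇ψ → □ψ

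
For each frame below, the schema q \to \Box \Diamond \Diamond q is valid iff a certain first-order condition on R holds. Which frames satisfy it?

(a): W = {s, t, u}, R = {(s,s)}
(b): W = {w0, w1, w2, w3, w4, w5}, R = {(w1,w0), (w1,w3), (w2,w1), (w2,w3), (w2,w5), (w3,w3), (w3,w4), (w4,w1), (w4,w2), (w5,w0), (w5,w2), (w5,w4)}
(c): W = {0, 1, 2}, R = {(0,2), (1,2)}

(a)

This is the axiom for a generalized confluence (Geach) condition; its first-order frame correspondent is \forall x \forall z (xRz \to \exists w (x = w \wedge z R^2 w)).
(a): condition met.
(b): fails — w1Rw0 but no w with w1=w and w0R²w.
(c): fails — 0R2 but no w with 0=w and 2R²w.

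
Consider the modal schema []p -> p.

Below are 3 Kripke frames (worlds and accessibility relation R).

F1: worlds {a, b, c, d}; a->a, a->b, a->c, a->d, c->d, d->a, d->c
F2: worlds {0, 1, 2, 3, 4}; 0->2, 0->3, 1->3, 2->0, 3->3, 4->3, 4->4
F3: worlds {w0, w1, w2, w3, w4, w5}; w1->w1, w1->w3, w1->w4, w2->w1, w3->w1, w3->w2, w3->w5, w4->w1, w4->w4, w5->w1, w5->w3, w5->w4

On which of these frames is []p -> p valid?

Frame correspondent (Sahlqvist): forall x Rxx — i.e. reflexivity.
F1: fails — world b does not see itself.
F2: fails — world 0 does not see itself.
F3: fails — world w0 does not see itself.

none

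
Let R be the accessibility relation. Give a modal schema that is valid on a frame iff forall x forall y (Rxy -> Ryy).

□(□ψ → ψ)

A defining formula is □(□ψ → ψ) (the T□ axiom).
Suppose □(□ψ→ψ) is valid. Take Rxy and set V(ψ)={w : Ryw}. Then at y, □ψ holds; since □(□ψ→ψ) at x, □ψ→ψ at y, so ψ at y, i.e. Ryy.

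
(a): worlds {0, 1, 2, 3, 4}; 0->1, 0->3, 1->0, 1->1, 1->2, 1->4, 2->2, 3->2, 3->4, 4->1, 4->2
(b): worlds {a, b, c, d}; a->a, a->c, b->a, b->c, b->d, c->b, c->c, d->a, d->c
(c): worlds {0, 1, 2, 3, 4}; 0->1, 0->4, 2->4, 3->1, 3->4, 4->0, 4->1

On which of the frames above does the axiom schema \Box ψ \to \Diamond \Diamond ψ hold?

Frame correspondent (Sahlqvist): \forall x \exists w (xRw \wedge x R^2 w) — i.e. a generalized confluence (Geach) condition.
(a): holds.
(b): holds.
(c): fails — at 1 but no w with 1Rw and 1R²w.

(a), (b)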